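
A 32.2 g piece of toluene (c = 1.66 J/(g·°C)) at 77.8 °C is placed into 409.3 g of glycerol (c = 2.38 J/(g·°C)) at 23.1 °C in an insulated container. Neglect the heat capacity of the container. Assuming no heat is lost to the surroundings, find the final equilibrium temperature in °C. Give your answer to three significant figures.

Heat lost by toluene = heat gained by glycerol.
(32.2)(1.66)(77.8 − T) = (409.3)(2.38)(T − 23.1)
53.452 (77.8 − T) = 974.134 (T − 23.1)
4158.6 − 53.452 T = 974.134 T − 22502
26660.6 = 1027.586 T
T = 25.94 °C

T_f = 25.9 °C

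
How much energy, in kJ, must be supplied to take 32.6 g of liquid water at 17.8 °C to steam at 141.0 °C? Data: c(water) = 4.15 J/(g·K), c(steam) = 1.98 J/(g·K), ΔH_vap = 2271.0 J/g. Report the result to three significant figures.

q = 87.8 kJ

q1 (heat water 17.8→100.0 °C): 32.6 × 4.15 × 82.2 = 11121 J
q2 (vaporize at 100 °C): 32.6 × 2271.0 = 74035 J
q3 (heat steam 100.0→141.0 °C): 32.6 × 1.98 × 41.0 = 2646 J
Total: 11121 + 74035 + 2646 = 87802 J = 87.8 kJ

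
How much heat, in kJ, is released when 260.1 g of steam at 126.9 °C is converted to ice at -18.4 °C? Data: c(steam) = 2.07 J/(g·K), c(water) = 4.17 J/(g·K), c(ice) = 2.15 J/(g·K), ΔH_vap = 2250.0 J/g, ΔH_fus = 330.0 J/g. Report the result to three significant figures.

q1 (cool steam 126.9→100 °C): 260.1 × 2.07 × 26.9 = 14483 J
q2 (condense at 100 °C): 260.1 × 2250.0 = 585225 J
q3 (cool water 100→0 °C): 260.1 × 4.17 × 100.0 = 108462 J
q4 (freeze at 0 °C): 260.1 × 330.0 = 85833 J
q5 (cool ice 0→-18.4 °C): 260.1 × 2.15 × 18.4 = 10290 J
Total: 14483 + 585225 + 108462 + 85833 + 10290 = 804293 J = 804 kJ

q = 804 kJ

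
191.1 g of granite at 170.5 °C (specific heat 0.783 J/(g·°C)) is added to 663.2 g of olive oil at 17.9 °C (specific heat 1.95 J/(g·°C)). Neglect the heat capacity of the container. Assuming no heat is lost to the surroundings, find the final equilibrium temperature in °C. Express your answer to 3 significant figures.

Heat lost by granite = heat gained by olive oil.
(191.1)(0.783)(170.5 − T) = (663.2)(1.95)(T − 17.9)
149.6313 (170.5 − T) = 1293.24 (T − 17.9)
25512 − 149.6313 T = 1293.24 T − 23149
48661 = 1442.8713 T
T = 33.73 °C

T_f = 33.7 °C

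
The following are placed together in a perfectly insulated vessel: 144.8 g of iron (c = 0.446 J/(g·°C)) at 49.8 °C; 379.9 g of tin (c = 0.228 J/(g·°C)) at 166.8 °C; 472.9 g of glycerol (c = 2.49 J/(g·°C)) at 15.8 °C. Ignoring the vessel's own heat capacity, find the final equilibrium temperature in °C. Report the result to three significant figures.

Σ mᵢcᵢ(T − Tᵢ) = 0  ⇒  T = Σ mᵢcᵢTᵢ / Σ mᵢcᵢ
Σ mᵢcᵢ = 144.8×0.446 + 379.9×0.228 + 472.9×2.49 = 1328.7190
Σ mᵢcᵢTᵢ = 64.5808×49.8 + 86.6172×166.8 + 1177.521×15.8 = 36269
T = 36269 / 1328.7190 = 27.30 °C

T_f = 27.3 °C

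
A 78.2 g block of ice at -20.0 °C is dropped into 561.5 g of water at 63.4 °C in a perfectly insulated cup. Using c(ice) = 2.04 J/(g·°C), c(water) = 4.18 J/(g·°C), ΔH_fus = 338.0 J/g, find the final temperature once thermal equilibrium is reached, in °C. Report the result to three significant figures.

T_f = 44.6 °C

Heat to bring ice to 0 °C and melt it: q₁ = 78.2×2.04×20.0 + 78.2×338.0 = 29622 J
Heat the water can supply cooling to 0 °C: 561.5×4.18×63.4 = 148804 J > q₁, so all ice melts.
Energy balance: 561.5×4.18×(63.4 − T) = 29622 + 78.2×4.18×(T − 0)
2347.07(63.4 − T) = 29622 + 326.876 T
148804 − 29622 = 2673.946 T
T = 119182 / 2673.946 = 44.57 °C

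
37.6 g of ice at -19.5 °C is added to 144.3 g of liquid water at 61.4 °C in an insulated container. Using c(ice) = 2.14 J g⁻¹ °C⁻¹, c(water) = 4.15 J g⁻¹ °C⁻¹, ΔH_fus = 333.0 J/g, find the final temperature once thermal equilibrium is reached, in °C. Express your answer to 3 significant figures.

Heat to bring ice to 0 °C and melt it: q₁ = 37.6×2.14×19.5 + 37.6×333.0 = 14090 J
Heat the water can supply cooling to 0 °C: 144.3×4.15×61.4 = 36769.1 J > q₁, so all ice melts.
Energy balance: 144.3×4.15×(61.4 − T) = 14090 + 37.6×4.15×(T − 0)
598.845(61.4 − T) = 14090 + 156.04 T
36769.1 − 14090 = 754.885 T
T = 22679.1 / 754.885 = 30.04 °C

T_f = 30.0 °C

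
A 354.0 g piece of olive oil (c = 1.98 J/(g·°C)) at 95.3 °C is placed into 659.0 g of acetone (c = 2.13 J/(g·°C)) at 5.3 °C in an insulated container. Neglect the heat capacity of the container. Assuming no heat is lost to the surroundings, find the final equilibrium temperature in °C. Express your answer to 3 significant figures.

T_f = 35.3 °C

Heat lost by olive oil = heat gained by acetone.
(354.0)(1.98)(95.3 − T) = (659.0)(2.13)(T − 5.3)
700.92 (95.3 − T) = 1403.67 (T − 5.3)
66798 − 700.92 T = 1403.67 T − 7439.5
74237.5 = 2104.59 T
T = 35.27 °C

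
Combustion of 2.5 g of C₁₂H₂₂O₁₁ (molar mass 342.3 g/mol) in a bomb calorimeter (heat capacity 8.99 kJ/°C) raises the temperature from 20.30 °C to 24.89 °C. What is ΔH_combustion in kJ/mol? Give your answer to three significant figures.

ΔT = 24.89 − 20.30 = 4.59 °C
q_cal = C_cal × ΔT = 8.99 × 4.59 = 41.2641 kJ
n = 2.5 / 342.3 = 0.007304 mol
q_rxn = −q_cal = -41.2641 kJ
ΔH = -41.2641 / 0.007304 = -5650 kJ/mol

ΔH = -5650 kJ/mol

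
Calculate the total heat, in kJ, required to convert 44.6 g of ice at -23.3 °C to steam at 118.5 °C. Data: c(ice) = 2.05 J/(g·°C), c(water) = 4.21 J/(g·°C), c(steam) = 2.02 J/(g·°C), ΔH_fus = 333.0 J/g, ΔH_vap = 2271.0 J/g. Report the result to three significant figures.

q = 139 kJ

q1 (heat ice -23.3→0.0 °C): 44.6 × 2.05 × 23.3 = 2130 J
q2 (melt at 0 °C): 44.6 × 333.0 = 14852 J
q3 (heat water 0.0→100.0 °C): 44.6 × 4.21 × 100.0 = 18777 J
q4 (vaporize at 100 °C): 44.6 × 2271.0 = 101287 J
q5 (heat steam 100.0→118.5 °C): 44.6 × 2.02 × 18.5 = 1667 J
Total: 2130 + 14852 + 18777 + 101287 + 1667 = 138713 J = 139 kJ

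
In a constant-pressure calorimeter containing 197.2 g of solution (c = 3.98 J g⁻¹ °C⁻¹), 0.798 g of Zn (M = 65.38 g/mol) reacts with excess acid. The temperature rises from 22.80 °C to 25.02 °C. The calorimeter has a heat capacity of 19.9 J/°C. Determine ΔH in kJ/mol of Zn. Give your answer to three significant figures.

|ΔT| = |25.02 − 22.80| = 2.22 °C
|q_surr| = (197.2 × 3.98 + 19.9) × 2.22 = 804.756 × 2.22 = 1787 J
n(Zn) = 0.798 / 65.38 = 0.01221 mol
Temperature rose, so q_rxn = −|q_surr| = -1.787 kJ
ΔH = q_rxn / n = -146.4 kJ/mol

ΔH = -146 kJ/mol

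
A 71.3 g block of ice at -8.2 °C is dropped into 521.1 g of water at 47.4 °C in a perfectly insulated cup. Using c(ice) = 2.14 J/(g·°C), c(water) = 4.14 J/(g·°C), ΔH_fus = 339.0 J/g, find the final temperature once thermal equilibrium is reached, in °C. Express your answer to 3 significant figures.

T_f = 31.3 °C

Heat to bring ice to 0 °C and melt it: q₁ = 71.3×2.14×8.2 + 71.3×339.0 = 25422 J
Heat the water can supply cooling to 0 °C: 521.1×4.14×47.4 = 102259 J > q₁, so all ice melts.
Energy balance: 521.1×4.14×(47.4 − T) = 25422 + 71.3×4.14×(T − 0)
2157.354(47.4 − T) = 25422 + 295.182 T
102259 − 25422 = 2452.536 T
T = 76837 / 2452.536 = 31.33 °C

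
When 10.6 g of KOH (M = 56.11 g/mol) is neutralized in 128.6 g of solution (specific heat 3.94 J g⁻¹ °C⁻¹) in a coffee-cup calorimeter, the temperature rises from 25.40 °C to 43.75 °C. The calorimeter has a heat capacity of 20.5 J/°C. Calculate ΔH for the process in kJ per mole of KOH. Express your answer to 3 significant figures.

|ΔT| = |43.75 − 25.40| = 18.35 °C
|q_surr| = (128.6 × 3.94 + 20.5) × 18.35 = 527.184 × 18.35 = 9674 J
n(KOH) = 10.6 / 56.11 = 0.1889 mol
Temperature rose, so q_rxn = −|q_surr| = -9.674 kJ
ΔH = q_rxn / n = -51.21 kJ/mol

ΔH = -51.2 kJ/mol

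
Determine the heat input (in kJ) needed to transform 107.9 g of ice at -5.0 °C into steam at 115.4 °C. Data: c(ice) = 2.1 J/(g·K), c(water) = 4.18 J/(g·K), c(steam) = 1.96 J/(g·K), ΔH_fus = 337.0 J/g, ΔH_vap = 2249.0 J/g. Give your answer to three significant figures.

q = 329 kJ

q1 (heat ice -5.0→0.0 °C): 107.9 × 2.1 × 5.0 = 1133 J
q2 (melt at 0 °C): 107.9 × 337.0 = 36362 J
q3 (heat water 0.0→100.0 °C): 107.9 × 4.18 × 100.0 = 45102 J
q4 (vaporize at 100 °C): 107.9 × 2249.0 = 242667 J
q5 (heat steam 100.0→115.4 °C): 107.9 × 1.96 × 15.4 = 3257 J
Total: 1133 + 36362 + 45102 + 242667 + 3257 = 328521 J = 329 kJ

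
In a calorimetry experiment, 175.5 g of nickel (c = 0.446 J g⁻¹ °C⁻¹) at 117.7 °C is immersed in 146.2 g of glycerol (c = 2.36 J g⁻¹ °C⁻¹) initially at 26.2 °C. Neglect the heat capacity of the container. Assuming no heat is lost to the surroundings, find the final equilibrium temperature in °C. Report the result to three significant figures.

Heat lost by nickel = heat gained by glycerol.
(175.5)(0.446)(117.7 − T) = (146.2)(2.36)(T − 26.2)
78.273 (117.7 − T) = 345.032 (T − 26.2)
9212.7 − 78.273 T = 345.032 T − 9039.8
18252.5 = 423.305 T
T = 43.12 °C

T_f = 43.1 °C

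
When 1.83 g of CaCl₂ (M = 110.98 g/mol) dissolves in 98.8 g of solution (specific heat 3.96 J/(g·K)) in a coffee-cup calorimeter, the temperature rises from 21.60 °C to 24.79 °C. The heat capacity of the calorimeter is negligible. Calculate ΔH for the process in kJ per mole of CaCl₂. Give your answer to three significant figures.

|ΔT| = |24.79 − 21.60| = 3.19 °C
|q_surr| = (98.8 × 3.96) × 3.19 = 391.248 × 3.19 = 1248 J
n(CaCl₂) = 1.83 / 110.98 = 0.01649 mol
Temperature rose, so q_rxn = −|q_surr| = -1.248 kJ
ΔH = q_rxn / n = -75.68 kJ/mol

ΔH = -75.7 kJ/mol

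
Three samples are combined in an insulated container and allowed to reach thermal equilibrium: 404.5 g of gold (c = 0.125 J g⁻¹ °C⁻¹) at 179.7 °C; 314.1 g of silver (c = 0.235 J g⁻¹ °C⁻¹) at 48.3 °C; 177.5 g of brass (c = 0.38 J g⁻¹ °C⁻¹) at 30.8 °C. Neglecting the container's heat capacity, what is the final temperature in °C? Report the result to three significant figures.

T_f = 76.8 °C

Σ mᵢcᵢ(T − Tᵢ) = 0  ⇒  T = Σ mᵢcᵢTᵢ / Σ mᵢcᵢ
Σ mᵢcᵢ = 404.5×0.125 + 314.1×0.235 + 177.5×0.38 = 191.8260
Σ mᵢcᵢTᵢ = 50.5625×179.7 + 73.8135×48.3 + 67.45×30.8 = 14729
T = 14729 / 191.8260 = 76.78 °C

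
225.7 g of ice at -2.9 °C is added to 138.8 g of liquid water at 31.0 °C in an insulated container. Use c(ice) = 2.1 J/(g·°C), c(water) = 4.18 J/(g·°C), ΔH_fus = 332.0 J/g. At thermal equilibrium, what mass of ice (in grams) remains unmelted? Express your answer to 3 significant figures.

Heat to warm all ice to 0 °C: 225.7×2.1×2.9 = 1374.5 J
Heat released by water cooling to 0 °C: 138.8×4.18×31.0 = 17986 J
17986 J < 1374.5 + 225.7×332.0 = 76306.9 J, so not all ice melts; final T = 0 °C.
Heat left for melting: 17986 − 1374.5 = 16611.5 J
Mass melted = 16611.5 / 332.0 = 50.03 g
Ice remaining = 225.7 − 50.03 = 175.67 g

m_ice remaining = 176 g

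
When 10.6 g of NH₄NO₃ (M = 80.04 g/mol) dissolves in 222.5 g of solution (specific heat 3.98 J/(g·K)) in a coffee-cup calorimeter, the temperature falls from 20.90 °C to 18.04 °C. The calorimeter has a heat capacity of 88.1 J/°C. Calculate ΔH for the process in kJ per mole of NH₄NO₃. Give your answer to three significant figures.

|ΔT| = |18.04 − 20.90| = 2.86 °C
|q_surr| = (222.5 × 3.98 + 88.1) × 2.86 = 973.65 × 2.86 = 2785 J
n(NH₄NO₃) = 10.6 / 80.04 = 0.1324 mol
Temperature fell, so q_rxn = +|q_surr| = 2.785 kJ
ΔH = q_rxn / n = 21.03 kJ/mol

ΔH = 21.0 kJ/mol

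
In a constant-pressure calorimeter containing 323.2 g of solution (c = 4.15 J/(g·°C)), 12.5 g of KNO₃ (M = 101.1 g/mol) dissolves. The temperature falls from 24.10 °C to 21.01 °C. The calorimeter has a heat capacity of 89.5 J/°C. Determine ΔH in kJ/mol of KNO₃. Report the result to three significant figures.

|ΔT| = |21.01 − 24.10| = 3.09 °C
|q_surr| = (323.2 × 4.15 + 89.5) × 3.09 = 1430.78 × 3.09 = 4421 J
n(KNO₃) = 12.5 / 101.1 = 0.1236 mol
Temperature fell, so q_rxn = +|q_surr| = 4.421 kJ
ΔH = q_rxn / n = 35.77 kJ/mol

ΔH = 35.8 kJ/mol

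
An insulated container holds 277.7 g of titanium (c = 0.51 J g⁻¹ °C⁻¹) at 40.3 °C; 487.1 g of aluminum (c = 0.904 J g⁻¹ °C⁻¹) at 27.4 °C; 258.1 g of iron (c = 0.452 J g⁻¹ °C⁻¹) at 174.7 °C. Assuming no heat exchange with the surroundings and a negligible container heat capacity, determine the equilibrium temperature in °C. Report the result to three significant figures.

T_f = 54.6 °C

Σ mᵢcᵢ(T − Tᵢ) = 0  ⇒  T = Σ mᵢcᵢTᵢ / Σ mᵢcᵢ
Σ mᵢcᵢ = 277.7×0.51 + 487.1×0.904 + 258.1×0.452 = 698.6266
Σ mᵢcᵢTᵢ = 141.627×40.3 + 440.3384×27.4 + 116.6612×174.7 = 38154
T = 38154 / 698.6266 = 54.61 °C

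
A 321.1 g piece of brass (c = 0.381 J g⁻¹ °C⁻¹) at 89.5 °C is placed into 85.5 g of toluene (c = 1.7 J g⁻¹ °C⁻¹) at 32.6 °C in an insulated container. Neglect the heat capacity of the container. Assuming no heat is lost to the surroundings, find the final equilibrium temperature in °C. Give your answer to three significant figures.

Heat lost by brass = heat gained by toluene.
(321.1)(0.381)(89.5 − T) = (85.5)(1.7)(T − 32.6)
122.3391 (89.5 − T) = 145.35 (T − 32.6)
10949 − 122.3391 T = 145.35 T − 4738.4
15687.4 = 267.6891 T
T = 58.60 °C

T_f = 58.6 °C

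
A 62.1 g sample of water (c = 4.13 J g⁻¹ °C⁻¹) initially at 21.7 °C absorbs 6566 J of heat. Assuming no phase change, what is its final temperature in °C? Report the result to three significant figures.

ΔT = q / (m c) = 6566 / (62.1 × 4.13) = 25.60 °C
T_f = 21.7 + 25.60 = 47.30 °C

T_f = 47.3 °C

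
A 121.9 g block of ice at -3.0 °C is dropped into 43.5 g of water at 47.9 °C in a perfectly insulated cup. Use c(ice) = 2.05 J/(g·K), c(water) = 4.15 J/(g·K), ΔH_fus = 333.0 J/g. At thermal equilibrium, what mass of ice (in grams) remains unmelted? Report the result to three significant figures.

Heat to warm all ice to 0 °C: 121.9×2.05×3.0 = 749.69 J
Heat released by water cooling to 0 °C: 43.5×4.15×47.9 = 8647.1 J
8647.1 J < 749.69 + 121.9×333.0 = 41342.39 J, so not all ice melts; final T = 0 °C.
Heat left for melting: 8647.1 − 749.69 = 7897.41 J
Mass melted = 7897.41 / 333.0 = 23.72 g
Ice remaining = 121.9 − 23.72 = 98.18 g

m_ice remaining = 98.2 g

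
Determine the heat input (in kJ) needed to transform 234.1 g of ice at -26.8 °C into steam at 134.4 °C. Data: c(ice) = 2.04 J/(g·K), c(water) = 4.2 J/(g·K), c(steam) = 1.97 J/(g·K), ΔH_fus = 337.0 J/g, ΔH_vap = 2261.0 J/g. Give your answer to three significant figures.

q1 (heat ice -26.8→0.0 °C): 234.1 × 2.04 × 26.8 = 12799 J
q2 (melt at 0 °C): 234.1 × 337.0 = 78892 J
q3 (heat water 0.0→100.0 °C): 234.1 × 4.2 × 100.0 = 98322 J
q4 (vaporize at 100 °C): 234.1 × 2261.0 = 529300 J
q5 (heat steam 100.0→134.4 °C): 234.1 × 1.97 × 34.4 = 15864 J
Total: 12799 + 78892 + 98322 + 529300 + 15864 = 735177 J = 735 kJ

q = 735 kJ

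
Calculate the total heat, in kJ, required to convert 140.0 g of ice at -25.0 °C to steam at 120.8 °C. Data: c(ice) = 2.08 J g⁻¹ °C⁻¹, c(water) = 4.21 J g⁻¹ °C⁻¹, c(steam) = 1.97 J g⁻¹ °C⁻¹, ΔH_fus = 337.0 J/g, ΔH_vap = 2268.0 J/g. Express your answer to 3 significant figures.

q1 (heat ice -25.0→0.0 °C): 140.0 × 2.08 × 25.0 = 7280 J
q2 (melt at 0 °C): 140.0 × 337.0 = 47180 J
q3 (heat water 0.0→100.0 °C): 140.0 × 4.21 × 100.0 = 58940 J
q4 (vaporize at 100 °C): 140.0 × 2268.0 = 317520 J
q5 (heat steam 100.0→120.8 °C): 140.0 × 1.97 × 20.8 = 5737 J
Total: 7280 + 47180 + 58940 + 317520 + 5737 = 436657 J = 437 kJ

q = 437 kJ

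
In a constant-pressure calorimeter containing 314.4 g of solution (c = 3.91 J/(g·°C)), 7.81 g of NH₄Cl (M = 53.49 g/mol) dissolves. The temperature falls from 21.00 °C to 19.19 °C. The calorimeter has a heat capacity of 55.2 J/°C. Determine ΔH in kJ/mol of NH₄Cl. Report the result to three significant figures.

|ΔT| = |19.19 − 21.00| = 1.81 °C
|q_surr| = (314.4 × 3.91 + 55.2) × 1.81 = 1284.504 × 1.81 = 2325 J
n(NH₄Cl) = 7.81 / 53.49 = 0.1460 mol
Temperature fell, so q_rxn = +|q_surr| = 2.325 kJ
ΔH = q_rxn / n = 15.92 kJ/mol

ΔH = 15.9 kJ/mol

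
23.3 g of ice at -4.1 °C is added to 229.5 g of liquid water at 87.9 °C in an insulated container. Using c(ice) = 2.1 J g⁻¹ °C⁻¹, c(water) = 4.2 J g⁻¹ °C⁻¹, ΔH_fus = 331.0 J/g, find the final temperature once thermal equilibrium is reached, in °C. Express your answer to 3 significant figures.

T_f = 72.3 °C

Heat to bring ice to 0 °C and melt it: q₁ = 23.3×2.1×4.1 + 23.3×331.0 = 7912.9 J
Heat the water can supply cooling to 0 °C: 229.5×4.2×87.9 = 84726.8 J > q₁, so all ice melts.
Energy balance: 229.5×4.2×(87.9 − T) = 7912.9 + 23.3×4.2×(T − 0)
963.9(87.9 − T) = 7912.9 + 97.86 T
84726.8 − 7912.9 = 1061.76 T
T = 76813.9 / 1061.76 = 72.346 °C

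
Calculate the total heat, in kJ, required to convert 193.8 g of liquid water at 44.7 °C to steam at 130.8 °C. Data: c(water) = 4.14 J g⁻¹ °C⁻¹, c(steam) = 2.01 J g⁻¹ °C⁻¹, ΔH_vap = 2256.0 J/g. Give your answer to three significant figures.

q1 (heat water 44.7→100.0 °C): 193.8 × 4.14 × 55.3 = 44369 J
q2 (vaporize at 100 °C): 193.8 × 2256.0 = 437213 J
q3 (heat steam 100.0→130.8 °C): 193.8 × 2.01 × 30.8 = 11998 J
Total: 44369 + 437213 + 11998 = 493580 J = 494 kJ

q = 494 kJ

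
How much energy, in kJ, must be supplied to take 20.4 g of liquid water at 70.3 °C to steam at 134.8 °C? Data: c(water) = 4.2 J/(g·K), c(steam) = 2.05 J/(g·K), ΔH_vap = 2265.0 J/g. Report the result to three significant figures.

q = 50.2 kJ

q1 (heat water 70.3→100.0 °C): 20.4 × 4.2 × 29.7 = 2545 J
q2 (vaporize at 100 °C): 20.4 × 2265.0 = 46206 J
q3 (heat steam 100.0→134.8 °C): 20.4 × 2.05 × 34.8 = 1455 J
Total: 2545 + 46206 + 1455 = 50206 J = 50.2 kJ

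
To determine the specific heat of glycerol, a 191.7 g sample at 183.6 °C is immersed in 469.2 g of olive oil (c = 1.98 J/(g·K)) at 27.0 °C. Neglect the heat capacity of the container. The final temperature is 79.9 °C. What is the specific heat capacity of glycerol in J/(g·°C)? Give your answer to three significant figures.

c = 2.47 J/(g·°C)

q_gained = (469.2 × 1.98) × (79.9 − 27.0) = 49140 J
q_lost = 191.7 × c × (183.6 − 79.9) = 19879.29 c
Set equal: c = 49140 / 19879.29 = 2.47 J/(g·°C)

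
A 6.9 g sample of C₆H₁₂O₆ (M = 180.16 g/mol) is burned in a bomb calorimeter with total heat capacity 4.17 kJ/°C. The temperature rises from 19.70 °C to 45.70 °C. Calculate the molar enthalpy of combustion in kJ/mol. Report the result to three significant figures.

ΔH = -2830 kJ/mol

ΔT = 45.70 − 19.70 = 26.00 °C
q_cal = C_cal × ΔT = 4.17 × 26.00 = 108.42 kJ
n = 6.9 / 180.16 = 0.03830 mol
q_rxn = −q_cal = -108.42 kJ
ΔH = -108.42 / 0.03830 = -2831 kJ/mol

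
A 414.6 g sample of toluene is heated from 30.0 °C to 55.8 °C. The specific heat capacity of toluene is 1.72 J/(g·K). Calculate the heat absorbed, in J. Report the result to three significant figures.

q = 18400 J

q = m c ΔT = 414.6 × 1.72 × (55.8 − 30.0)
q = 414.6 × 1.72 × 25.8 = 18400 J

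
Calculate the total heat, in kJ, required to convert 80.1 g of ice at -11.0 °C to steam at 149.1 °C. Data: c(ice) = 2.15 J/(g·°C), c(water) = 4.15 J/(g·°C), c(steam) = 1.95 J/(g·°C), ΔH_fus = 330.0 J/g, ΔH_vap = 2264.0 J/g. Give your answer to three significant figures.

q1 (heat ice -11.0→0.0 °C): 80.1 × 2.15 × 11.0 = 1894 J
q2 (melt at 0 °C): 80.1 × 330.0 = 26433 J
q3 (heat water 0.0→100.0 °C): 80.1 × 4.15 × 100.0 = 33242 J
q4 (vaporize at 100 °C): 80.1 × 2264.0 = 181346 J
q5 (heat steam 100.0→149.1 °C): 80.1 × 1.95 × 49.1 = 7669 J
Total: 1894 + 26433 + 33242 + 181346 + 7669 = 250584 J = 251 kJ

q = 251 kJ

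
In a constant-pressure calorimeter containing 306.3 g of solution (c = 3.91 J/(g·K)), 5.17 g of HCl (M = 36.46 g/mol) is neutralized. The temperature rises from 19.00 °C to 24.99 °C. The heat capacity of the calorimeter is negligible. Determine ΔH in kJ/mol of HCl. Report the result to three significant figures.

|ΔT| = |24.99 − 19.00| = 5.99 °C
|q_surr| = (306.3 × 3.91) × 5.99 = 1197.633 × 5.99 = 7174 J
n(HCl) = 5.17 / 36.46 = 0.1418 mol
Temperature rose, so q_rxn = −|q_surr| = -7.174 kJ
ΔH = q_rxn / n = -50.59 kJ/mol

ΔH = -50.6 kJ/mol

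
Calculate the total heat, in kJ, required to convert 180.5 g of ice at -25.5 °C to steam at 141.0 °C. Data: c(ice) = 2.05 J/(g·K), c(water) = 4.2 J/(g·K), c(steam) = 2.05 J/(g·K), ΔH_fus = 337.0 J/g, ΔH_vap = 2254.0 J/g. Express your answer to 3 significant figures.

q = 568 kJ

q1 (heat ice -25.5→0.0 °C): 180.5 × 2.05 × 25.5 = 9436 J
q2 (melt at 0 °C): 180.5 × 337.0 = 60829 J
q3 (heat water 0.0→100.0 °C): 180.5 × 4.2 × 100.0 = 75810 J
q4 (vaporize at 100 °C): 180.5 × 2254.0 = 406847 J
q5 (heat steam 100.0→141.0 °C): 180.5 × 2.05 × 41.0 = 15171 J
Total: 9436 + 60829 + 75810 + 406847 + 15171 = 568093 J = 568 kJ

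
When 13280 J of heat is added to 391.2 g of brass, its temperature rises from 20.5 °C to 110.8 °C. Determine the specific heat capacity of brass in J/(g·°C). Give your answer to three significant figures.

c = 0.376 J/(g·°C)

c = q / (m ΔT) = 13280 / (391.2 × 90.3)
c = 13280 / 35325.36 = 0.376 J/(g·°C)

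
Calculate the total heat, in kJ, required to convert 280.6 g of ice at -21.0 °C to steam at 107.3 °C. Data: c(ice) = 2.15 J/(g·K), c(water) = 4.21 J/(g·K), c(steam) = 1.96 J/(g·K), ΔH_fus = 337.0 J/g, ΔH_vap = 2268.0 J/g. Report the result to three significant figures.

q = 866 kJ

q1 (heat ice -21.0→0.0 °C): 280.6 × 2.15 × 21.0 = 12669 J
q2 (melt at 0 °C): 280.6 × 337.0 = 94562 J
q3 (heat water 0.0→100.0 °C): 280.6 × 4.21 × 100.0 = 118133 J
q4 (vaporize at 100 °C): 280.6 × 2268.0 = 636401 J
q5 (heat steam 100.0→107.3 °C): 280.6 × 1.96 × 7.3 = 4015 J
Total: 12669 + 94562 + 118133 + 636401 + 4015 = 865780 J = 866 kJ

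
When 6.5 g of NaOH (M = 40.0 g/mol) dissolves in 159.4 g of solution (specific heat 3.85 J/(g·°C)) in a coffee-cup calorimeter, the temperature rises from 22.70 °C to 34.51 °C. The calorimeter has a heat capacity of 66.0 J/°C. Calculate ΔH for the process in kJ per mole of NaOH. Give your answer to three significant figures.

ΔH = -49.4 kJ/mol

|ΔT| = |34.51 − 22.70| = 11.81 °C
|q_surr| = (159.4 × 3.85 + 66.0) × 11.81 = 679.69 × 11.81 = 8027 J
n(NaOH) = 6.5 / 40.0 = 0.1625 mol
Temperature rose, so q_rxn = −|q_surr| = -8.027 kJ
ΔH = q_rxn / n = -49.40 kJ/mol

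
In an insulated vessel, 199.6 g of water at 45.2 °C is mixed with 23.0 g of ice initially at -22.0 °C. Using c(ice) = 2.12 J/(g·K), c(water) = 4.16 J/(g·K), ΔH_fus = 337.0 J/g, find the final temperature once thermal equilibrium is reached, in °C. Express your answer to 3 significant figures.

T_f = 31.0 °C

Heat to bring ice to 0 °C and melt it: q₁ = 23.0×2.12×22.0 + 23.0×337.0 = 8823.7 J
Heat the water can supply cooling to 0 °C: 199.6×4.16×45.2 = 37531.2 J > q₁, so all ice melts.
Energy balance: 199.6×4.16×(45.2 − T) = 8823.7 + 23.0×4.16×(T − 0)
830.336(45.2 − T) = 8823.7 + 95.68 T
37531.2 − 8823.7 = 926.016 T
T = 28707.5 / 926.016 = 31.00 °C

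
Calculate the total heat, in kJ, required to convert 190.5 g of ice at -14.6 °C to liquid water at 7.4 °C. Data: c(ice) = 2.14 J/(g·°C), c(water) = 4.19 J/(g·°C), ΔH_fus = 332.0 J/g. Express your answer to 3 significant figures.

q = 75.1 kJ

q1 (heat ice -14.6→0.0 °C): 190.5 × 2.14 × 14.6 = 5952 J
q2 (melt at 0 °C): 190.5 × 332.0 = 63246 J
q3 (heat water 0.0→7.4 °C): 190.5 × 4.19 × 7.4 = 5907 J
Total: 5952 + 63246 + 5907 = 75105 J = 75.1 kJ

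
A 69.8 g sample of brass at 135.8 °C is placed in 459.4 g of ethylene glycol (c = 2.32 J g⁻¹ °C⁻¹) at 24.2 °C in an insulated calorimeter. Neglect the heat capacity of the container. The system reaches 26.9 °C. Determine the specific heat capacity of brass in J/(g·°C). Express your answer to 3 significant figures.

c = 0.379 J/(g·°C)

q_gained = (459.4 × 2.32) × (26.9 − 24.2) = 2878 J
q_lost = 69.8 × c × (135.8 − 26.9) = 7601.22 c
Set equal: c = 2878 / 7601.22 = 0.379 J/(g·°C)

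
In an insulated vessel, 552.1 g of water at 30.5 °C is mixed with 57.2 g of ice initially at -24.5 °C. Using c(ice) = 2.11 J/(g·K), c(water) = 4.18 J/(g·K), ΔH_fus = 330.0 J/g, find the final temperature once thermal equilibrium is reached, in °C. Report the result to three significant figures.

T_f = 19.1 °C

Heat to bring ice to 0 °C and melt it: q₁ = 57.2×2.11×24.5 + 57.2×330.0 = 21833 J
Heat the water can supply cooling to 0 °C: 552.1×4.18×30.5 = 70387.2 J > q₁, so all ice melts.
Energy balance: 552.1×4.18×(30.5 − T) = 21833 + 57.2×4.18×(T − 0)
2307.778(30.5 − T) = 21833 + 239.096 T
70387.2 − 21833 = 2546.874 T
T = 48554.2 / 2546.874 = 19.06 °C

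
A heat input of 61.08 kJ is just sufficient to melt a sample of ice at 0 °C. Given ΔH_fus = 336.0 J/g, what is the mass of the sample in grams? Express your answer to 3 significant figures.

m = q / ΔH_fus = 61080 J / 336.0 J/g = 182 g

m = 182 g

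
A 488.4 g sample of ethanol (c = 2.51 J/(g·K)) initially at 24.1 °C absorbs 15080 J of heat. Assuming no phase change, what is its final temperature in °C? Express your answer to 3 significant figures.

ΔT = q / (m c) = 15080 / (488.4 × 2.51) = 12.30 °C
T_f = 24.1 + 12.30 = 36.40 °C

T_f = 36.4 °C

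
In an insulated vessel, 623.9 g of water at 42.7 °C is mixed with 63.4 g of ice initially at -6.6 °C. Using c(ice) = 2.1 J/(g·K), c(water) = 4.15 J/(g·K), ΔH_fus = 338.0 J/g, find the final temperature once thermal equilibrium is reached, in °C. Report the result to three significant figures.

Heat to bring ice to 0 °C and melt it: q₁ = 63.4×2.1×6.6 + 63.4×338.0 = 22308 J
Heat the water can supply cooling to 0 °C: 623.9×4.15×42.7 = 110558 J > q₁, so all ice melts.
Energy balance: 623.9×4.15×(42.7 − T) = 22308 + 63.4×4.15×(T − 0)
2589.185(42.7 − T) = 22308 + 263.11 T
110558 − 22308 = 2852.295 T
T = 88250 / 2852.295 = 30.94 °C

T_f = 30.9 °C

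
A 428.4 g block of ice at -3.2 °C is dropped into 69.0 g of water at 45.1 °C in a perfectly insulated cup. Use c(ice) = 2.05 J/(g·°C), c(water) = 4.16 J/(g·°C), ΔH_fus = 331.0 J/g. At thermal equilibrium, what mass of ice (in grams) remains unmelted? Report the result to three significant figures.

Heat to warm all ice to 0 °C: 428.4×2.05×3.2 = 2810.3 J
Heat released by water cooling to 0 °C: 69.0×4.16×45.1 = 12946 J
12946 J < 2810.3 + 428.4×331.0 = 144610.7 J, so not all ice melts; final T = 0 °C.
Heat left for melting: 12946 − 2810.3 = 10135.7 J
Mass melted = 10135.7 / 331.0 = 30.62 g
Ice remaining = 428.4 − 30.62 = 397.78 g

m_ice remaining = 398 g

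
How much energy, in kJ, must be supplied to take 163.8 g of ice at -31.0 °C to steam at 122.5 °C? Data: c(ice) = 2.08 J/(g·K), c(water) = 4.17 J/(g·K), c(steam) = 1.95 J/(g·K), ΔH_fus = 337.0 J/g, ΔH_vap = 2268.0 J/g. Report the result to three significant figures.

q = 513 kJ

q1 (heat ice -31.0→0.0 °C): 163.8 × 2.08 × 31.0 = 10562 J
q2 (melt at 0 °C): 163.8 × 337.0 = 55201 J
q3 (heat water 0.0→100.0 °C): 163.8 × 4.17 × 100.0 = 68305 J
q4 (vaporize at 100 °C): 163.8 × 2268.0 = 371498 J
q5 (heat steam 100.0→122.5 °C): 163.8 × 1.95 × 22.5 = 7187 J
Total: 10562 + 55201 + 68305 + 371498 + 7187 = 512753 J = 513 kJ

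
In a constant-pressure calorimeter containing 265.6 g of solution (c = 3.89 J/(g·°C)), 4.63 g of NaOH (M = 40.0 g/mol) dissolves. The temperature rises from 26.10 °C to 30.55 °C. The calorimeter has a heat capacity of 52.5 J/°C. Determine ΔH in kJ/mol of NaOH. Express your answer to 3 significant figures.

ΔH = -41.7 kJ/mol

|ΔT| = |30.55 − 26.10| = 4.45 °C
|q_surr| = (265.6 × 3.89 + 52.5) × 4.45 = 1085.684 × 4.45 = 4831 J
n(NaOH) = 4.63 / 40.0 = 0.1158 mol
Temperature rose, so q_rxn = −|q_surr| = -4.831 kJ
ΔH = q_rxn / n = -41.72 kJ/mol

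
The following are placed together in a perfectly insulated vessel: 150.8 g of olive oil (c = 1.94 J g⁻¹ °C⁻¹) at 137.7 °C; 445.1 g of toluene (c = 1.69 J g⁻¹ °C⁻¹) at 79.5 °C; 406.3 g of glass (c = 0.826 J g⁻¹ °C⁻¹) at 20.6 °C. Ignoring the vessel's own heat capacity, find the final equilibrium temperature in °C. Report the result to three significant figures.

Σ mᵢcᵢ(T − Tᵢ) = 0  ⇒  T = Σ mᵢcᵢTᵢ / Σ mᵢcᵢ
Σ mᵢcᵢ = 150.8×1.94 + 445.1×1.69 + 406.3×0.826 = 1380.3748
Σ mᵢcᵢTᵢ = 292.552×137.7 + 752.219×79.5 + 335.6038×20.6 = 107000
T = 107000 / 1380.3748 = 77.52 °C

T_f = 77.5 °C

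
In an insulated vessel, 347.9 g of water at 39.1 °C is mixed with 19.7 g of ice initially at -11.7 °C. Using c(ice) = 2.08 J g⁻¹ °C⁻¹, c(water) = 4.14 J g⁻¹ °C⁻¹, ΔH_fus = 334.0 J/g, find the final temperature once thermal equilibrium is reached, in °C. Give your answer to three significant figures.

Heat to bring ice to 0 °C and melt it: q₁ = 19.7×2.08×11.7 + 19.7×334.0 = 7059.2 J
Heat the water can supply cooling to 0 °C: 347.9×4.14×39.1 = 56316.0 J > q₁, so all ice melts.
Energy balance: 347.9×4.14×(39.1 − T) = 7059.2 + 19.7×4.14×(T − 0)
1440.306(39.1 − T) = 7059.2 + 81.558 T
56316.0 − 7059.2 = 1521.864 T
T = 49256.8 / 1521.864 = 32.37 °C

T_f = 32.4 °C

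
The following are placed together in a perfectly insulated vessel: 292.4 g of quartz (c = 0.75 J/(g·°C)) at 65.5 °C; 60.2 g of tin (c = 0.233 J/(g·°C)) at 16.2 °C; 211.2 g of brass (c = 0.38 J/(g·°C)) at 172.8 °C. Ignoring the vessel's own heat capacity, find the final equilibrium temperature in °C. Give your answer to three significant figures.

T_f = 90.8 °C

Σ mᵢcᵢ(T − Tᵢ) = 0  ⇒  T = Σ mᵢcᵢTᵢ / Σ mᵢcᵢ
Σ mᵢcᵢ = 292.4×0.75 + 60.2×0.233 + 211.2×0.38 = 313.5826
Σ mᵢcᵢTᵢ = 219.3×65.5 + 14.0266×16.2 + 80.256×172.8 = 28460
T = 28460 / 313.5826 = 90.76 °C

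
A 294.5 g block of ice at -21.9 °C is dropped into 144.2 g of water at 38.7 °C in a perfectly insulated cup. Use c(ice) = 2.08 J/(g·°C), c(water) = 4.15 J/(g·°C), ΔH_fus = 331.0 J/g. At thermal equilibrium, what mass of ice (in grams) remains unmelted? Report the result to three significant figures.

Heat to warm all ice to 0 °C: 294.5×2.08×21.9 = 13415 J
Heat released by water cooling to 0 °C: 144.2×4.15×38.7 = 23159 J
23159 J < 13415 + 294.5×331.0 = 110894.5 J, so not all ice melts; final T = 0 °C.
Heat left for melting: 23159 − 13415 = 9744 J
Mass melted = 9744 / 331.0 = 29.44 g
Ice remaining = 294.5 − 29.44 = 265.06 g

m_ice remaining = 265 g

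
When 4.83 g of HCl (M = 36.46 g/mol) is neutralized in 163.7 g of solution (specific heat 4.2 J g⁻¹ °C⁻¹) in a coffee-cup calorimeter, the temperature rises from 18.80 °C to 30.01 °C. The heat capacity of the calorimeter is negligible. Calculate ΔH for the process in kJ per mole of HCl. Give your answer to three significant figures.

ΔH = -58.2 kJ/mol

|ΔT| = |30.01 − 18.80| = 11.21 °C
|q_surr| = (163.7 × 4.2) × 11.21 = 687.54 × 11.21 = 7707 J
n(HCl) = 4.83 / 36.46 = 0.1325 mol
Temperature rose, so q_rxn = −|q_surr| = -7.707 kJ
ΔH = q_rxn / n = -58.17 kJ/mol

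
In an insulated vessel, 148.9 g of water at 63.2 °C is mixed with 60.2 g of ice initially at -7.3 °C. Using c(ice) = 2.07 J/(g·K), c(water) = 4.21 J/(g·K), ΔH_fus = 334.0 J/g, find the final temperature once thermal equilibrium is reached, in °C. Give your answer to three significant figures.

T_f = 21.1 °C

Heat to bring ice to 0 °C and melt it: q₁ = 60.2×2.07×7.3 + 60.2×334.0 = 21016 J
Heat the water can supply cooling to 0 °C: 148.9×4.21×63.2 = 39618.1 J > q₁, so all ice melts.
Energy balance: 148.9×4.21×(63.2 − T) = 21016 + 60.2×4.21×(T − 0)
626.869(63.2 − T) = 21016 + 253.442 T
39618.1 − 21016 = 880.311 T
T = 18602.1 / 880.311 = 21.13 °C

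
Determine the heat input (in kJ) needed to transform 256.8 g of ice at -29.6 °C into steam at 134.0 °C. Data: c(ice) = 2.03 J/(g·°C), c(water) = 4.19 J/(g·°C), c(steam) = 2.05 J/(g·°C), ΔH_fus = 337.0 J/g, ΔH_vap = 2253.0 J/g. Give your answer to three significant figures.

q = 806 kJ

q1 (heat ice -29.6→0.0 °C): 256.8 × 2.03 × 29.6 = 15431 J
q2 (melt at 0 °C): 256.8 × 337.0 = 86542 J
q3 (heat water 0.0→100.0 °C): 256.8 × 4.19 × 100.0 = 107599 J
q4 (vaporize at 100 °C): 256.8 × 2253.0 = 578570 J
q5 (heat steam 100.0→134.0 °C): 256.8 × 2.05 × 34.0 = 17899 J
Total: 15431 + 86542 + 107599 + 578570 + 17899 = 806041 J = 806 kJ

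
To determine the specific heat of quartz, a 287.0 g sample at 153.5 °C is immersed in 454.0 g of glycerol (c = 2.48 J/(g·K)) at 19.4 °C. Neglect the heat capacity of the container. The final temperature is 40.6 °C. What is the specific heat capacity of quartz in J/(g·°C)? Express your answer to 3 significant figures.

c = 0.737 J/(g·°C)

q_gained = (454.0 × 2.48) × (40.6 − 19.4) = 23870 J
q_lost = 287.0 × c × (153.5 − 40.6) = 32402.3 c
Set equal: c = 23870 / 32402.3 = 0.737 J/(g·°C)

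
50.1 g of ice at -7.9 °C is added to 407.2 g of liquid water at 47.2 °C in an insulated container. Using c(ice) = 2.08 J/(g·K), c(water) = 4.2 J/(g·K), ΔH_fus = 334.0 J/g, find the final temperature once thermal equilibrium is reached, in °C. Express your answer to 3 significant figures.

T_f = 32.9 °C

Heat to bring ice to 0 °C and melt it: q₁ = 50.1×2.08×7.9 + 50.1×334.0 = 17557 J
Heat the water can supply cooling to 0 °C: 407.2×4.2×47.2 = 80723.3 J > q₁, so all ice melts.
Energy balance: 407.2×4.2×(47.2 − T) = 17557 + 50.1×4.2×(T − 0)
1710.24(47.2 − T) = 17557 + 210.42 T
80723.3 − 17557 = 1920.66 T
T = 63166.3 / 1920.66 = 32.89 °C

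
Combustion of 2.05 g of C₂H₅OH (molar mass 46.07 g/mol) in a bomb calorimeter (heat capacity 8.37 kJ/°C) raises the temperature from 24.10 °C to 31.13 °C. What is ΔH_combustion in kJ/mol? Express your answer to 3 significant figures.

ΔT = 31.13 − 24.10 = 7.03 °C
q_cal = C_cal × ΔT = 8.37 × 7.03 = 58.8411 kJ
n = 2.05 / 46.07 = 0.04450 mol
q_rxn = −q_cal = -58.8411 kJ
ΔH = -58.8411 / 0.04450 = -1322 kJ/mol

ΔH = -1320 kJ/mol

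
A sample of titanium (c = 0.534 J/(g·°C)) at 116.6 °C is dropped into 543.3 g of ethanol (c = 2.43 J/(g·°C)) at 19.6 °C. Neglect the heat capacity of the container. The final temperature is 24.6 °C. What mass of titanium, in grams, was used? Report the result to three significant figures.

m = 134 g

q_gained = (543.3 × 2.43) × (24.6 − 19.6) = 6601 J
q_lost = m × 0.534 × (116.6 − 24.6) = 49.128 m
m = 6601 / 49.128 = 134 g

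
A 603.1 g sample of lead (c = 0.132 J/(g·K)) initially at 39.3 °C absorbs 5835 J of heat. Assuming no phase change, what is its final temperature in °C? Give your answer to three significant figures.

ΔT = q / (m c) = 5835 / (603.1 × 0.132) = 73.30 °C
T_f = 39.3 + 73.30 = 112.60 °C

T_f = 113 °C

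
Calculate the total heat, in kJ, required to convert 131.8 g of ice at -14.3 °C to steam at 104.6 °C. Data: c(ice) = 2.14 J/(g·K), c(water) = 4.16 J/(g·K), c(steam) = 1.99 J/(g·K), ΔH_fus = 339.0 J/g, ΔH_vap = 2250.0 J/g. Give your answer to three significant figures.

q1 (heat ice -14.3→0.0 °C): 131.8 × 2.14 × 14.3 = 4033 J
q2 (melt at 0 °C): 131.8 × 339.0 = 44680 J
q3 (heat water 0.0→100.0 °C): 131.8 × 4.16 × 100.0 = 54829 J
q4 (vaporize at 100 °C): 131.8 × 2250.0 = 296550 J
q5 (heat steam 100.0→104.6 °C): 131.8 × 1.99 × 4.6 = 1206 J
Total: 4033 + 44680 + 54829 + 296550 + 1206 = 401298 J = 401 kJ

q = 401 kJ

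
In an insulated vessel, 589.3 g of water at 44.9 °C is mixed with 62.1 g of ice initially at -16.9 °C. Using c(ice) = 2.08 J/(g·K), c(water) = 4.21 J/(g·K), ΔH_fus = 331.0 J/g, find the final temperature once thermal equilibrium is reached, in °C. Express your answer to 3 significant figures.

T_f = 32.3 °C

Heat to bring ice to 0 °C and melt it: q₁ = 62.1×2.08×16.9 + 62.1×331.0 = 22738 J
Heat the water can supply cooling to 0 °C: 589.3×4.21×44.9 = 111395 J > q₁, so all ice melts.
Energy balance: 589.3×4.21×(44.9 − T) = 22738 + 62.1×4.21×(T − 0)
2480.953(44.9 − T) = 22738 + 261.441 T
111395 − 22738 = 2742.394 T
T = 88657 / 2742.394 = 32.33 °C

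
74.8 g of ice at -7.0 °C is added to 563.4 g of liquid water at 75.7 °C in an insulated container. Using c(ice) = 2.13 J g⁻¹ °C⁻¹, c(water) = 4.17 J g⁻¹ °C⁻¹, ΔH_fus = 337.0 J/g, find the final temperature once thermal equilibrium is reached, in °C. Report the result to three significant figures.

Heat to bring ice to 0 °C and melt it: q₁ = 74.8×2.13×7.0 + 74.8×337.0 = 26323 J
Heat the water can supply cooling to 0 °C: 563.4×4.17×75.7 = 177848 J > q₁, so all ice melts.
Energy balance: 563.4×4.17×(75.7 − T) = 26323 + 74.8×4.17×(T − 0)
2349.378(75.7 − T) = 26323 + 311.916 T
177848 − 26323 = 2661.294 T
T = 151525 / 2661.294 = 56.94 °C

T_f = 56.9 °C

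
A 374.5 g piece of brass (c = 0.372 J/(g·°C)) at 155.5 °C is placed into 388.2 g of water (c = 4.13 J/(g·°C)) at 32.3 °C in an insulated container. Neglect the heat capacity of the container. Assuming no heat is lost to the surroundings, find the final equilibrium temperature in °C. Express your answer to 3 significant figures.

T_f = 42.1 °C

Heat lost by brass = heat gained by water.
(374.5)(0.372)(155.5 − T) = (388.2)(4.13)(T − 32.3)
139.314 (155.5 − T) = 1603.266 (T − 32.3)
21663 − 139.314 T = 1603.266 T − 51785
73448 = 1742.580 T
T = 42.149 °C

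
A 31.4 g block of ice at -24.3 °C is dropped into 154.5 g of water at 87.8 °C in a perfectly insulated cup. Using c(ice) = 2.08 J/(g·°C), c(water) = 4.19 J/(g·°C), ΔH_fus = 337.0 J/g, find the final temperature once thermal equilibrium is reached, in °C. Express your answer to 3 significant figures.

T_f = 57.3 °C

Heat to bring ice to 0 °C and melt it: q₁ = 31.4×2.08×24.3 + 31.4×337.0 = 12169 J
Heat the water can supply cooling to 0 °C: 154.5×4.19×87.8 = 56837.8 J > q₁, so all ice melts.
Energy balance: 154.5×4.19×(87.8 − T) = 12169 + 31.4×4.19×(T − 0)
647.355(87.8 − T) = 12169 + 131.566 T
56837.8 − 12169 = 778.921 T
T = 44668.8 / 778.921 = 57.347 °C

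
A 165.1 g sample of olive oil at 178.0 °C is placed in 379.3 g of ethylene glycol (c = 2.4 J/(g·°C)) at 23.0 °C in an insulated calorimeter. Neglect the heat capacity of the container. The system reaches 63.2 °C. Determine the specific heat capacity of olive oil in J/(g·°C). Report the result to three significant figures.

c = 1.93 J/(g·°C)

q_gained = (379.3 × 2.4) × (63.2 − 23.0) = 36590 J
q_lost = 165.1 × c × (178.0 − 63.2) = 18953.48 c
Set equal: c = 36590 / 18953.48 = 1.93 J/(g·°C)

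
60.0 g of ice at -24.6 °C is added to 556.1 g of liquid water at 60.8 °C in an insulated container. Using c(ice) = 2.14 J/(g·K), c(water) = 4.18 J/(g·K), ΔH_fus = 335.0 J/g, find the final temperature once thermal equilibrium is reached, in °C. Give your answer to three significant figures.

Heat to bring ice to 0 °C and melt it: q₁ = 60.0×2.14×24.6 + 60.0×335.0 = 23259 J
Heat the water can supply cooling to 0 °C: 556.1×4.18×60.8 = 141329 J > q₁, so all ice melts.
Energy balance: 556.1×4.18×(60.8 − T) = 23259 + 60.0×4.18×(T − 0)
2324.498(60.8 − T) = 23259 + 250.8 T
141329 − 23259 = 2575.298 T
T = 118070 / 2575.298 = 45.847 °C

T_f = 45.8 °C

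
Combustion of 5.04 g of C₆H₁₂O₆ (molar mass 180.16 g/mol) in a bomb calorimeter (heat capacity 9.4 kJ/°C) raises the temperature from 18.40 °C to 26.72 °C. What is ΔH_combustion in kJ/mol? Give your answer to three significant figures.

ΔT = 26.72 − 18.40 = 8.32 °C
q_cal = C_cal × ΔT = 9.4 × 8.32 = 78.208 kJ
n = 5.04 / 180.16 = 0.02798 mol
q_rxn = −q_cal = -78.208 kJ
ΔH = -78.208 / 0.02798 = -2795 kJ/mol

ΔH = -2800 kJ/mol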